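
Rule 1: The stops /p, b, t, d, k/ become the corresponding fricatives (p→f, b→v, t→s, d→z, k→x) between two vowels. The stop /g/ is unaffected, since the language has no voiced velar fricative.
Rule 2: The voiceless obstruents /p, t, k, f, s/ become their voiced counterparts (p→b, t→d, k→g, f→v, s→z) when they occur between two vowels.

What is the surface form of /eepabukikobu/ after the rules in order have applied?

Rule 1 (intervocalic spirantization): /p/ is a stop between vowels /e/ and /a/, so it spirantizes to the fricative [f]. /b/ is a stop between vowels /a/ and /u/, so it spirantizes to the fricative [v]. /k/ is a stop between vowels /u/ and /i/, so it spirantizes to the fricative [x]. /k/ is a stop between vowels /i/ and /o/, so it spirantizes to the fricative [x]. /b/ is a stop between vowels /o/ and /u/, so it spirantizes to the fricative [v]. /eepabukikobu/ → eefavuxixovu.
Rule 2 (intervocalic voicing): /f/ is a voiceless obstruent between vowels /e/ and /a/, so it voices to [v]. /eefavuxixovu/ → eevavuxixovu.

eevavuxixovu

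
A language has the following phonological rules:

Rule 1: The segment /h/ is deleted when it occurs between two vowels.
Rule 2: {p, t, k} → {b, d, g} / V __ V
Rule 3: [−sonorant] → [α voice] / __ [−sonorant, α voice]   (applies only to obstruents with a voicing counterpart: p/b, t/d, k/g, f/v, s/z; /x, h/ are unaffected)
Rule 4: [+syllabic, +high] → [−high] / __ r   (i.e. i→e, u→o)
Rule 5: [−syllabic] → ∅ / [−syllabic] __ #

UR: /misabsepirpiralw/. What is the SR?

misapseberperal

Rule 1 (intervocalic h-deletion): no segment meets the environment; /misabsepirpiralw/ is unchanged.
Rule 2 (intervocalic voicing): /p/ is a voiceless stop between vowels /e/ and /i/, so it voices to [b]. /misabsepirpiralw/ → misabsebirpiralw.
Rule 3 (regressive voicing assimilation): /b/ precedes the voiceless obstruent /s/, so it devoices to [p] by assimilation. /misabsebirpiralw/ → misapsebirpiralw.
Rule 4 (pre-rhotic lowering): /i/ is a high vowel immediately before /r/, so it lowers to [e]. /i/ is a high vowel immediately before /r/, so it lowers to [e]. /misapsebirpiralw/ → misapseberperalw.
Rule 5 (final cluster simplification): /w/ is the second consonant of a word-final cluster /lw/, so it deletes. /misapseberperalw/ → misapseberperal.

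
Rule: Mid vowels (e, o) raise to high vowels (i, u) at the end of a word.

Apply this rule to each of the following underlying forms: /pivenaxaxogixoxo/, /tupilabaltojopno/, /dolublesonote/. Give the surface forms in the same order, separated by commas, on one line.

/pivenaxaxogixoxo/: /o/ is a mid vowel in word-final position, so it raises to [u]. → [pivenaxaxogixoxu].
/tupilabaltojopno/: /o/ is a mid vowel in word-final position, so it raises to [u]. → [tupilabaltojopnu].
/dolublesonote/: /e/ is a mid vowel in word-final position, so it raises to [i]. → [dolublesonoti].

pivenaxaxogixoxu, tupilabaltojopnu, dolublesonoti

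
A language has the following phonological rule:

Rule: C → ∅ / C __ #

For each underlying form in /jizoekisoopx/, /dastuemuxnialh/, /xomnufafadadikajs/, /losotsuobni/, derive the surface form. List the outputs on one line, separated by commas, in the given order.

/jizoekisoopx/: /x/ is the second consonant of a word-final cluster /px/, so it deletes. → [jizoekisoop].
/dastuemuxnialh/: /h/ is the second consonant of a word-final cluster /lh/, so it deletes. → [dastuemuxnial].
/xomnufafadadikajs/: /s/ is the second consonant of a word-final cluster /js/, so it deletes. → [xomnufafadadikaj].
/losotsuobni/: the rule's environment is not met; surfaces unchanged as [losotsuobni].

jizoekisoop, dastuemuxnial, xomnufafadadikaj, losotsuobni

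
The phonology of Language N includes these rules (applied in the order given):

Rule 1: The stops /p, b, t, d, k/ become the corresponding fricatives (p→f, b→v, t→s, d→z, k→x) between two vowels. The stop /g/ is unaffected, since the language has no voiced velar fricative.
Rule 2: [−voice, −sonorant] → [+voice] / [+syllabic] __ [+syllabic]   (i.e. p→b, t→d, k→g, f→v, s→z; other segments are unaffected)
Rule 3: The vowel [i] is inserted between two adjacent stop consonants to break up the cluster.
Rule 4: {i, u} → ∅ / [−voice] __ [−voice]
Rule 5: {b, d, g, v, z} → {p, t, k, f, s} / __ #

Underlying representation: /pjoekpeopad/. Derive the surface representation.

pjoekpeovat

Rule 1 (intervocalic spirantization): /p/ is a stop between vowels /o/ and /a/, so it spirantizes to the fricative [f]. /pjoekpeopad/ → pjoekpeofad.
Rule 2 (intervocalic voicing): /f/ is a voiceless obstruent between vowels /o/ and /a/, so it voices to [v]. /pjoekpeofad/ → pjoekpeovad.
Rule 3 (stop-cluster i-epenthesis): /k/ and /p/ form a stop–stop cluster, so [i] is inserted between them. /pjoekpeovad/ → pjoekipeovad.
Rule 4 (high vowel syncope): /i/ is a high vowel flanked by voiceless consonants /k/ and /p/, so it deletes. /pjoekipeovad/ → pjoekpeovad.
Rule 5 (final devoicing): /d/ is a voiced obstruent in word-final position, so it devoices to [t]. /pjoekpeovad/ → pjoekpeovat.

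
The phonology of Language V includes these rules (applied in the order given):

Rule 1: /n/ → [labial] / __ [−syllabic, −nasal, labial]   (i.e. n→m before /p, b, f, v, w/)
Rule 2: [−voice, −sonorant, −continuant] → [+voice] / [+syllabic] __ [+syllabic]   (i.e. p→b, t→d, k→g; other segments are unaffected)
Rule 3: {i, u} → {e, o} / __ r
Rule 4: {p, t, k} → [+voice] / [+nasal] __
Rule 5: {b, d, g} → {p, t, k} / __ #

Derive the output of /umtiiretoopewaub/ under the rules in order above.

umdieredoobewaup

Rule 1 (nasal place assimilation): no segment meets the environment; /umtiiretoopewaub/ is unchanged.
Rule 2 (intervocalic voicing): /t/ is a voiceless stop between vowels /e/ and /o/, so it voices to [d]. /p/ is a voiceless stop between vowels /o/ and /e/, so it voices to [b]. /umtiiretoopewaub/ → umtiiredoobewaub.
Rule 3 (pre-rhotic lowering): /i/ is a high vowel immediately before /r/, so it lowers to [e]. /umtiiredoobewaub/ → umtieredoobewaub.
Rule 4 (post-nasal voicing): /t/ is a voiceless stop immediately after the nasal /m/, so it voices to [d]. /umtieredoobewaub/ → umdieredoobewaub.
Rule 5 (final devoicing): /b/ is a voiced stop in word-final position, so it devoices to [p]. /umdieredoobewaub/ → umdieredoobewaup.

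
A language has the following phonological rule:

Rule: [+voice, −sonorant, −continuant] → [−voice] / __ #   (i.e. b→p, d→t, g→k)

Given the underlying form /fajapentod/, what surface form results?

/d/ is a voiced stop in word-final position, so it devoices to [t].
Surface form: [fajapentot].

fajapentot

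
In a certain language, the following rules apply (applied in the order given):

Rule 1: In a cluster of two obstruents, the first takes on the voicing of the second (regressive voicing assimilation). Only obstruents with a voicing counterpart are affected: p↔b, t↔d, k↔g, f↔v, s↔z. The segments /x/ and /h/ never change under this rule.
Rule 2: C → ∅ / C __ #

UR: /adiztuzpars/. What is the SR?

adistuspar

Rule 1 (regressive voicing assimilation): /z/ precedes the voiceless obstruent /t/, so it devoices to [s] by assimilation. /z/ precedes the voiceless obstruent /p/, so it devoices to [s] by assimilation. /adiztuzpars/ → adistuspars.
Rule 2 (final cluster simplification): /s/ is the second consonant of a word-final cluster /rs/, so it deletes. /adistuspars/ → adistuspar.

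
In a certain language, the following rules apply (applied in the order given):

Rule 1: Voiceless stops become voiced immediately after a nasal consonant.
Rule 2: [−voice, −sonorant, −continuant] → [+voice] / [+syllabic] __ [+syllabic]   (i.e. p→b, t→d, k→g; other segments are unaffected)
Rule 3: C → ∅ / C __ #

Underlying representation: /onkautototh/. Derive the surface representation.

Rule 1 (post-nasal voicing): /k/ is a voiceless stop immediately after the nasal /n/, so it voices to [g]. /onkautototh/ → ongautototh.
Rule 2 (intervocalic voicing): /t/ is a voiceless stop between vowels /u/ and /o/, so it voices to [d]. /t/ is a voiceless stop between vowels /o/ and /o/, so it voices to [d]. /ongautototh/ → ongaudodoth.
Rule 3 (final cluster simplification): /h/ is the second consonant of a word-final cluster /th/, so it deletes. /ongaudodoth/ → ongaudodot.

ongaudodot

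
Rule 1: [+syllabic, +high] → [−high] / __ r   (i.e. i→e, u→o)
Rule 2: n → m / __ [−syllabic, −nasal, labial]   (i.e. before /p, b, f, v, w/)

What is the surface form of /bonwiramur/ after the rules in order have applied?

Rule 1 (pre-rhotic lowering): /i/ is a high vowel immediately before /r/, so it lowers to [e]. /u/ is a high vowel immediately before /r/, so it lowers to [o]. /bonwiramur/ → bonweramor.
Rule 2 (nasal place assimilation): /n/ precedes the labial consonant /w/, so it assimilates in place to [m]. /bonweramor/ → bomweramor.

bomweramor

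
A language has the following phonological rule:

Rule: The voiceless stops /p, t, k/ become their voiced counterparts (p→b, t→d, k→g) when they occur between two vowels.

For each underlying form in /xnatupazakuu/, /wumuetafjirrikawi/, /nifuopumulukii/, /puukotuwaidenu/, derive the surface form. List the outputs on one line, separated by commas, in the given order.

xnadubazaguu, wumuedafjirrigawi, nifuobumulugii, puugoduwaidenu

/xnatupazakuu/: /t/ is a voiceless stop between vowels /a/ and /u/, so it voices to [d]. /p/ is a voiceless stop between vowels /u/ and /a/, so it voices to [b]. /k/ is a voiceless stop between vowels /a/ and /u/, so it voices to [g]. → [xnadubazaguu].
/wumuetafjirrikawi/: /t/ is a voiceless stop between vowels /e/ and /a/, so it voices to [d]. /k/ is a voiceless stop between vowels /i/ and /a/, so it voices to [g]. → [wumuedafjirrigawi].
/nifuopumulukii/: /p/ is a voiceless stop between vowels /o/ and /u/, so it voices to [b]. /k/ is a voiceless stop between vowels /u/ and /i/, so it voices to [g]. → [nifuobumulugii].
/puukotuwaidenu/: /k/ is a voiceless stop between vowels /u/ and /o/, so it voices to [g]. /t/ is a voiceless stop between vowels /o/ and /u/, so it voices to [d]. → [puugoduwaidenu].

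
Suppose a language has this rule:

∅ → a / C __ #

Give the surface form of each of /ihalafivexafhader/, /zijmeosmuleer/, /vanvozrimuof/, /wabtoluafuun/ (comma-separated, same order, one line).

ihalafivexafhadera, zijmeosmuleera, vanvozrimuofa, wabtoluafuuna

/ihalafivexafhader/: the form ends in the consonant /r/, so [a] is inserted word-finally. → [ihalafivexafhadera].
/zijmeosmuleer/: the form ends in the consonant /r/, so [a] is inserted word-finally. → [zijmeosmuleera].
/vanvozrimuof/: the form ends in the consonant /f/, so [a] is inserted word-finally. → [vanvozrimuofa].
/wabtoluafuun/: the form ends in the consonant /n/, so [a] is inserted word-finally. → [wabtoluafuuna].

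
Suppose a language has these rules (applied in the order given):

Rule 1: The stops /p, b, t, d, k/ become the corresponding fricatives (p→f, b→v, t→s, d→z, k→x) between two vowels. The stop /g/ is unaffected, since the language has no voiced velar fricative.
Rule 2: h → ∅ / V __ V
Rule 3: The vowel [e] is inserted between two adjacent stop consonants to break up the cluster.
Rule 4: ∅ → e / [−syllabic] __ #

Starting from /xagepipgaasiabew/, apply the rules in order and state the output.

Rule 1 (intervocalic spirantization): /p/ is a stop between vowels /e/ and /i/, so it spirantizes to the fricative [f]. /b/ is a stop between vowels /a/ and /e/, so it spirantizes to the fricative [v]. /xagepipgaasiabew/ → xagefipgaasiavew.
Rule 2 (intervocalic h-deletion): no segment meets the environment; /xagefipgaasiavew/ is unchanged.
Rule 3 (stop-cluster e-epenthesis): /p/ and /g/ form a stop–stop cluster, so [e] is inserted between them. /xagefipgaasiavew/ → xagefipegaasiavew.
Rule 4 (final e-epenthesis): the form ends in the consonant /w/, so [e] is inserted word-finally. /xagefipegaasiavew/ → xagefipegaasiavewe.

xagefipegaasiavewe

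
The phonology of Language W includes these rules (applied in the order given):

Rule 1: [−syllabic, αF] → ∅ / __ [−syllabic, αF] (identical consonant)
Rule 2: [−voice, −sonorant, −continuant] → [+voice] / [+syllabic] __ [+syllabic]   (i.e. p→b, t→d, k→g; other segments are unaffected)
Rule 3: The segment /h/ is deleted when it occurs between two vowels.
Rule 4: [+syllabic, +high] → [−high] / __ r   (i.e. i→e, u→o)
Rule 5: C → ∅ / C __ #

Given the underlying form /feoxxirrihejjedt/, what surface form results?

Rule 1 (degemination): /xx/ is a geminate; the first /x/ deletes. /rr/ is a geminate; the first /r/ deletes. /jj/ is a geminate; the first /j/ deletes. /feoxxirrihejjedt/ → feoxirihejedt.
Rule 2 (intervocalic voicing): no segment meets the environment; /feoxirihejedt/ is unchanged.
Rule 3 (intervocalic h-deletion): /h/ occurs between vowels /i/ and /e/, so it deletes. /feoxirihejedt/ → feoxiriejedt.
Rule 4 (pre-rhotic lowering): /i/ is a high vowel immediately before /r/, so it lowers to [e]. /feoxiriejedt/ → feoxeriejedt.
Rule 5 (final cluster simplification): /t/ is the second consonant of a word-final cluster /dt/, so it deletes. /feoxeriejedt/ → feoxeriejed.

feoxeriejed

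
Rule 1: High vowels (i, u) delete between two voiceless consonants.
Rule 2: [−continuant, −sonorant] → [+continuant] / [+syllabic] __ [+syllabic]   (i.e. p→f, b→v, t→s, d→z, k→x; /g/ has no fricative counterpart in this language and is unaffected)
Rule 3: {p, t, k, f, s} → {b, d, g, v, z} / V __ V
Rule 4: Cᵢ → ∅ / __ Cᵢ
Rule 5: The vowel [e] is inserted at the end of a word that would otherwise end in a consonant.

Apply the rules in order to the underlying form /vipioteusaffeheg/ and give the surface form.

viviozeuzafehege

Rule 1 (high vowel syncope): no segment meets the environment; /vipioteusaffeheg/ is unchanged.
Rule 2 (intervocalic spirantization): /p/ is a stop between vowels /i/ and /i/, so it spirantizes to the fricative [f]. /t/ is a stop between vowels /o/ and /e/, so it spirantizes to the fricative [s]. /vipioteusaffeheg/ → vifioseusaffeheg.
Rule 3 (intervocalic voicing): /f/ is a voiceless obstruent between vowels /i/ and /i/, so it voices to [v]. /s/ is a voiceless obstruent between vowels /o/ and /e/, so it voices to [z]. /s/ is a voiceless obstruent between vowels /u/ and /a/, so it voices to [z]. /vifioseusaffeheg/ → viviozeuzaffeheg.
Rule 4 (degemination): /ff/ is a geminate; the first /f/ deletes. /viviozeuzaffeheg/ → viviozeuzafeheg.
Rule 5 (final e-epenthesis): the form ends in the consonant /g/, so [e] is inserted word-finally. /viviozeuzafeheg/ → viviozeuzafehege.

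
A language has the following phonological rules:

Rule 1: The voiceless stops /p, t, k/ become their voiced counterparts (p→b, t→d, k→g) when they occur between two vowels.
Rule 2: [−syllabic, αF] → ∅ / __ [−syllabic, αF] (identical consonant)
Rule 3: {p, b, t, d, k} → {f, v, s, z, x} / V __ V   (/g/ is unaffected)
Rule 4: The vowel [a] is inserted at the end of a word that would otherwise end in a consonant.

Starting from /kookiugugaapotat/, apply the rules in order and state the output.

Rule 1 (intervocalic voicing): /k/ is a voiceless stop between vowels /o/ and /i/, so it voices to [g]. /p/ is a voiceless stop between vowels /a/ and /o/, so it voices to [b]. /t/ is a voiceless stop between vowels /o/ and /a/, so it voices to [d]. /kookiugugaapotat/ → koogiugugaabodat.
Rule 2 (degemination): no segment meets the environment; /koogiugugaabodat/ is unchanged.
Rule 3 (intervocalic spirantization): /b/ is a stop between vowels /a/ and /o/, so it spirantizes to the fricative [v]. /d/ is a stop between vowels /o/ and /a/, so it spirantizes to the fricative [z]. /koogiugugaabodat/ → koogiugugaavozat.
Rule 4 (final a-epenthesis): the form ends in the consonant /t/, so [a] is inserted word-finally. /koogiugugaavozat/ → koogiugugaavozata.

koogiugugaavozata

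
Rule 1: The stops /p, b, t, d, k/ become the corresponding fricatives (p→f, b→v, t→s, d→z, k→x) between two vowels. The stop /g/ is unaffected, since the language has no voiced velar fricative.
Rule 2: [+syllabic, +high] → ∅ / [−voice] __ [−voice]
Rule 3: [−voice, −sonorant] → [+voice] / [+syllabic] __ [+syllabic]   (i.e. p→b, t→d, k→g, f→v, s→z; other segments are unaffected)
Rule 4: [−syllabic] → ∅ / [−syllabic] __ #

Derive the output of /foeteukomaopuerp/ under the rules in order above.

Rule 1 (intervocalic spirantization): /t/ is a stop between vowels /e/ and /e/, so it spirantizes to the fricative [s]. /k/ is a stop between vowels /u/ and /o/, so it spirantizes to the fricative [x]. /p/ is a stop between vowels /o/ and /u/, so it spirantizes to the fricative [f]. /foeteukomaopuerp/ → foeseuxomaofuerp.
Rule 2 (high vowel syncope): no segment meets the environment; /foeseuxomaofuerp/ is unchanged.
Rule 3 (intervocalic voicing): /s/ is a voiceless obstruent between vowels /e/ and /e/, so it voices to [z]. /f/ is a voiceless obstruent between vowels /o/ and /u/, so it voices to [v]. /foeseuxomaofuerp/ → foezeuxomaovuerp.
Rule 4 (final cluster simplification): /p/ is the second consonant of a word-final cluster /rp/, so it deletes. /foezeuxomaovuerp/ → foezeuxomaovuer.

foezeuxomaovuer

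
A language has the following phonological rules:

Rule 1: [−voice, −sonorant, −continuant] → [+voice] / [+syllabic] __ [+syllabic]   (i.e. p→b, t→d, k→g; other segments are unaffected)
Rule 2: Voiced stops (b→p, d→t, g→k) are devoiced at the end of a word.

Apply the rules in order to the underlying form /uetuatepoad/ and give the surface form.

ueduadeboat

Rule 1 (intervocalic voicing): /t/ is a voiceless stop between vowels /e/ and /u/, so it voices to [d]. /t/ is a voiceless stop between vowels /a/ and /e/, so it voices to [d]. /p/ is a voiceless stop between vowels /e/ and /o/, so it voices to [b]. /uetuatepoad/ → ueduadeboad.
Rule 2 (final devoicing): /d/ is a voiced stop in word-final position, so it devoices to [t]. /ueduadeboad/ → ueduadeboat.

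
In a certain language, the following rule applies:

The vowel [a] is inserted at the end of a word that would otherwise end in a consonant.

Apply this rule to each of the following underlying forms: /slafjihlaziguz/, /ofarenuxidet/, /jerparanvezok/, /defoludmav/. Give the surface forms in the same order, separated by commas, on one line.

slafjihlaziguza, ofarenuxideta, jerparanvezoka, defoludmava

/slafjihlaziguz/: the form ends in the consonant /z/, so [a] is inserted word-finally. → [slafjihlaziguza].
/ofarenuxidet/: the form ends in the consonant /t/, so [a] is inserted word-finally. → [ofarenuxideta].
/jerparanvezok/: the form ends in the consonant /k/, so [a] is inserted word-finally. → [jerparanvezoka].
/defoludmav/: the form ends in the consonant /v/, so [a] is inserted word-finally. → [defoludmava].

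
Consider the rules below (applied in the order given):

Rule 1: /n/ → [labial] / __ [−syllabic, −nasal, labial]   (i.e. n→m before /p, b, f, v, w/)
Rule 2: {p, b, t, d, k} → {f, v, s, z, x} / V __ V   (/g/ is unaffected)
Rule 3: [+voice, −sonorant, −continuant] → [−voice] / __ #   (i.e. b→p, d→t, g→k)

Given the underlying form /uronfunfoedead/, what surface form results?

uromfumfoezeat

Rule 1 (nasal place assimilation): /n/ precedes the labial consonant /f/, so it assimilates in place to [m]. /n/ precedes the labial consonant /f/, so it assimilates in place to [m]. /uronfunfoedead/ → uromfumfoedead.
Rule 2 (intervocalic spirantization): /d/ is a stop between vowels /e/ and /e/, so it spirantizes to the fricative [z]. /uromfumfoedead/ → uromfumfoezead.
Rule 3 (final devoicing): /d/ is a voiced stop in word-final position, so it devoices to [t]. /uromfumfoezead/ → uromfumfoezeat.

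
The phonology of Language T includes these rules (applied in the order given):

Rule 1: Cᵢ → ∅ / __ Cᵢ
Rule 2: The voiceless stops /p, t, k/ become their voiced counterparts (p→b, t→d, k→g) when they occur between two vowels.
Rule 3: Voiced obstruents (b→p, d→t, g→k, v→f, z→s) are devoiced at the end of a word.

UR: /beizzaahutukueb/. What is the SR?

beizaahuduguep

Rule 1 (degemination): /zz/ is a geminate; the first /z/ deletes. /beizzaahutukueb/ → beizaahutukueb.
Rule 2 (intervocalic voicing): /t/ is a voiceless stop between vowels /u/ and /u/, so it voices to [d]. /k/ is a voiceless stop between vowels /u/ and /u/, so it voices to [g]. /beizaahutukueb/ → beizaahudugueb.
Rule 3 (final devoicing): /b/ is a voiced obstruent in word-final position, so it devoices to [p]. /beizaahudugueb/ → beizaahuduguep.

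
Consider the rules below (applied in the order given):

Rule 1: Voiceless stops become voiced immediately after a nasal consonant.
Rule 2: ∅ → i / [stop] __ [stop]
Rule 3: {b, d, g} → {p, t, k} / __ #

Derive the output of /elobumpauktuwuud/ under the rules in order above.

elobumbaukituwuut

Rule 1 (post-nasal voicing): /p/ is a voiceless stop immediately after the nasal /m/, so it voices to [b]. /elobumpauktuwuud/ → elobumbauktuwuud.
Rule 2 (stop-cluster i-epenthesis): /k/ and /t/ form a stop–stop cluster, so [i] is inserted between them. /elobumbauktuwuud/ → elobumbaukituwuud.
Rule 3 (final devoicing): /d/ is a voiced stop in word-final position, so it devoices to [t]. /elobumbaukituwuud/ → elobumbaukituwuut.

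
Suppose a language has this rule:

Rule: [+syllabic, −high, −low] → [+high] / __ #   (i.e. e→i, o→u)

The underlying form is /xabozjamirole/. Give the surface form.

xabozjamiroli

/e/ is a mid vowel in word-final position, so it raises to [i].
The other instances of /o/ do not occur in the required environment and remain unchanged.
Surface form: [xabozjamiroli].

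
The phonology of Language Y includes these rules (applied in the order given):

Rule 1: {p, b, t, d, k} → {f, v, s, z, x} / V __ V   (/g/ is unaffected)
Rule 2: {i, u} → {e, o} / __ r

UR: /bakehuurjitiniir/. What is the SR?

baxehuorjisinier

Rule 1 (intervocalic spirantization): /k/ is a stop between vowels /a/ and /e/, so it spirantizes to the fricative [x]. /t/ is a stop between vowels /i/ and /i/, so it spirantizes to the fricative [s]. /bakehuurjitiniir/ → baxehuurjisiniir.
Rule 2 (pre-rhotic lowering): /u/ is a high vowel immediately before /r/, so it lowers to [o]. /i/ is a high vowel immediately before /r/, so it lowers to [e]. /baxehuurjisiniir/ → baxehuorjisinier.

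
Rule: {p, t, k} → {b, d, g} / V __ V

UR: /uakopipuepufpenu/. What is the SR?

uagobibuebufpenu

/k/ is a voiceless stop between vowels /a/ and /o/, so it voices to [g].
/p/ is a voiceless stop between vowels /o/ and /i/, so it voices to [b].
/p/ is a voiceless stop between vowels /i/ and /u/, so it voices to [b].
/p/ is a voiceless stop between vowels /e/ and /u/, so it voices to [b].
The other instance of /p/ does not occur in the required environment and remains unchanged.
Surface form: [uagobibuebufpenu].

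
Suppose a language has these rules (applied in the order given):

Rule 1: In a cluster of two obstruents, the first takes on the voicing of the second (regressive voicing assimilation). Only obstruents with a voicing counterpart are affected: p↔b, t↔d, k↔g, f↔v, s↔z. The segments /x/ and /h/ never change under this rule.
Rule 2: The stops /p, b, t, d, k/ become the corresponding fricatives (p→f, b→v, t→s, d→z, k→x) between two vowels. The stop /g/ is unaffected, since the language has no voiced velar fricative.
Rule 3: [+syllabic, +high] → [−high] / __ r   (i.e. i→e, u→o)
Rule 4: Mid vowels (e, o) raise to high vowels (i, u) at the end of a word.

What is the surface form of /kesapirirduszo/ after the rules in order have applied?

kesafererduzzu

Rule 1 (regressive voicing assimilation): /s/ precedes the voiced obstruent /z/, so it voices to [z] by assimilation. /kesapirirduszo/ → kesapirirduzzo.
Rule 2 (intervocalic spirantization): /p/ is a stop between vowels /a/ and /i/, so it spirantizes to the fricative [f]. /kesapirirduzzo/ → kesafirirduzzo.
Rule 3 (pre-rhotic lowering): /i/ is a high vowel immediately before /r/, so it lowers to [e]. /i/ is a high vowel immediately before /r/, so it lowers to [e]. /kesafirirduzzo/ → kesafererduzzo.
Rule 4 (final vowel raising): /o/ is a mid vowel in word-final position, so it raises to [u]. /kesafererduzzo/ → kesafererduzzu.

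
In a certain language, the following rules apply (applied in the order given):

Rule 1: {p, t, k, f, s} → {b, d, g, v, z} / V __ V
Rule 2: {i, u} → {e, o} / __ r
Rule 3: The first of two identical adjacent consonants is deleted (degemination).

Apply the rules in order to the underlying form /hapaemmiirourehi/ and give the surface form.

Rule 1 (intervocalic voicing): /p/ is a voiceless obstruent between vowels /a/ and /a/, so it voices to [b]. /hapaemmiirourehi/ → habaemmiirourehi.
Rule 2 (pre-rhotic lowering): /i/ is a high vowel immediately before /r/, so it lowers to [e]. /u/ is a high vowel immediately before /r/, so it lowers to [o]. /habaemmiirourehi/ → habaemmieroorehi.
Rule 3 (degemination): /mm/ is a geminate; the first /m/ deletes. /habaemmieroorehi/ → habaemieroorehi.

habaemieroorehi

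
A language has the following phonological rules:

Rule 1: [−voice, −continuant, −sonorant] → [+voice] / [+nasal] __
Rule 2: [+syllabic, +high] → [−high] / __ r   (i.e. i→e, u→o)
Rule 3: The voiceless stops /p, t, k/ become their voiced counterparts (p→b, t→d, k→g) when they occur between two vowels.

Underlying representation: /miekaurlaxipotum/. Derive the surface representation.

Rule 1 (post-nasal voicing): no segment meets the environment; /miekaurlaxipotum/ is unchanged.
Rule 2 (pre-rhotic lowering): /u/ is a high vowel immediately before /r/, so it lowers to [o]. /miekaurlaxipotum/ → miekaorlaxipotum.
Rule 3 (intervocalic voicing): /k/ is a voiceless stop between vowels /e/ and /a/, so it voices to [g]. /p/ is a voiceless stop between vowels /i/ and /o/, so it voices to [b]. /t/ is a voiceless stop between vowels /o/ and /u/, so it voices to [d]. /miekaorlaxipotum/ → miegaorlaxibodum.

miegaorlaxibodum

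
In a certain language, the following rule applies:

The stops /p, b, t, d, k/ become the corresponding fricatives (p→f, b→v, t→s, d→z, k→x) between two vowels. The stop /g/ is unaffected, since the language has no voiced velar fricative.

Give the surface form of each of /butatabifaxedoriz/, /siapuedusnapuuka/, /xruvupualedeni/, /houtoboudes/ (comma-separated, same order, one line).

/butatabifaxedoriz/: /t/ is a stop between vowels /u/ and /a/, so it spirantizes to the fricative [s]. /t/ is a stop between vowels /a/ and /a/, so it spirantizes to the fricative [s]. /b/ is a stop between vowels /a/ and /i/, so it spirantizes to the fricative [v]. /d/ is a stop between vowels /e/ and /o/, so it spirantizes to the fricative [z]. → [busasavifaxezoriz].
/siapuedusnapuuka/: /p/ is a stop between vowels /a/ and /u/, so it spirantizes to the fricative [f]. /d/ is a stop between vowels /e/ and /u/, so it spirantizes to the fricative [z]. /p/ is a stop between vowels /a/ and /u/, so it spirantizes to the fricative [f]. /k/ is a stop between vowels /u/ and /a/, so it spirantizes to the fricative [x]. → [siafuezusnafuuxa].
/xruvupualedeni/: /p/ is a stop between vowels /u/ and /u/, so it spirantizes to the fricative [f]. /d/ is a stop between vowels /e/ and /e/, so it spirantizes to the fricative [z]. → [xruvufualezeni].
/houtoboudes/: /t/ is a stop between vowels /u/ and /o/, so it spirantizes to the fricative [s]. /b/ is a stop between vowels /o/ and /o/, so it spirantizes to the fricative [v]. /d/ is a stop between vowels /u/ and /e/, so it spirantizes to the fricative [z]. → [housovouzes].

busasavifaxezoriz, siafuezusnafuuxa, xruvufualezeni, housovouzes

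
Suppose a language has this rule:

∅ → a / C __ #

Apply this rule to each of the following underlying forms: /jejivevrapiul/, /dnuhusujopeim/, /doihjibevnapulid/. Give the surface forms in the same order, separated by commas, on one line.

/jejivevrapiul/: the form ends in the consonant /l/, so [a] is inserted word-finally. → [jejivevrapiula].
/dnuhusujopeim/: the form ends in the consonant /m/, so [a] is inserted word-finally. → [dnuhusujopeima].
/doihjibevnapulid/: the form ends in the consonant /d/, so [a] is inserted word-finally. → [doihjibevnapulida].

jejivevrapiula, dnuhusujopeima, doihjibevnapulida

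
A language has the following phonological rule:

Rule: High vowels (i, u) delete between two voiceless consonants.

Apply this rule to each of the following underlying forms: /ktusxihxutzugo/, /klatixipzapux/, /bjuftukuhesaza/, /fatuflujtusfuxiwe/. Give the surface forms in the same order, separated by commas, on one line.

ktsxhxtzugo, klatxpzapx, bjuftkhesaza, fatflujtsfxiwe

/ktusxihxutzugo/: /u/ is a high vowel flanked by voiceless consonants /t/ and /s/, so it deletes. /i/ is a high vowel flanked by voiceless consonants /x/ and /h/, so it deletes. /u/ is a high vowel flanked by voiceless consonants /x/ and /t/, so it deletes. → [ktsxhxtzugo].
/klatixipzapux/: /i/ is a high vowel flanked by voiceless consonants /t/ and /x/, so it deletes. /i/ is a high vowel flanked by voiceless consonants /x/ and /p/, so it deletes. /u/ is a high vowel flanked by voiceless consonants /p/ and /x/, so it deletes. → [klatxpzapx].
/bjuftukuhesaza/: /u/ is a high vowel flanked by voiceless consonants /t/ and /k/, so it deletes. /u/ is a high vowel flanked by voiceless consonants /k/ and /h/, so it deletes. → [bjuftkhesaza].
/fatuflujtusfuxiwe/: /u/ is a high vowel flanked by voiceless consonants /t/ and /f/, so it deletes. /u/ is a high vowel flanked by voiceless consonants /t/ and /s/, so it deletes. /u/ is a high vowel flanked by voiceless consonants /f/ and /x/, so it deletes. → [fatflujtsfxiwe].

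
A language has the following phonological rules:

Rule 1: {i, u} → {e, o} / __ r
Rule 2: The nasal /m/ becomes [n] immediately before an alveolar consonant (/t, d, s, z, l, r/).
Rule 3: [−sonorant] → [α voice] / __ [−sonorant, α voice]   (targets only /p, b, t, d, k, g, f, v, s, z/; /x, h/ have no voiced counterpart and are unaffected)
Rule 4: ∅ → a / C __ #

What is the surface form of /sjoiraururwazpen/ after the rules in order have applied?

Rule 1 (pre-rhotic lowering): /i/ is a high vowel immediately before /r/, so it lowers to [e]. /u/ is a high vowel immediately before /r/, so it lowers to [o]. /u/ is a high vowel immediately before /r/, so it lowers to [o]. /sjoiraururwazpen/ → sjoeraororwazpen.
Rule 2 (nasal place assimilation): no segment meets the environment; /sjoeraororwazpen/ is unchanged.
Rule 3 (regressive voicing assimilation): /z/ precedes the voiceless obstruent /p/, so it devoices to [s] by assimilation. /sjoeraororwazpen/ → sjoeraororwaspen.
Rule 4 (final a-epenthesis): the form ends in the consonant /n/, so [a] is inserted word-finally. /sjoeraororwaspen/ → sjoeraororwaspena.

sjoeraororwaspena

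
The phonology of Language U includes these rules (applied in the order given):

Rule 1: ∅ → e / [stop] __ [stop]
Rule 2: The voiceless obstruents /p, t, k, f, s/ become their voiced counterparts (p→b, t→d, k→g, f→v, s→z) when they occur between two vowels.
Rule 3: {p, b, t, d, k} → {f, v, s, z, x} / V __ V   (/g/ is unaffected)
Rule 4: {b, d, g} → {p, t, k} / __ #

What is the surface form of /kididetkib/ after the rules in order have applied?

Rule 1 (stop-cluster e-epenthesis): /t/ and /k/ form a stop–stop cluster, so [e] is inserted between them. /kididetkib/ → kididetekib.
Rule 2 (intervocalic voicing): /t/ is a voiceless obstruent between vowels /e/ and /e/, so it voices to [d]. /k/ is a voiceless obstruent between vowels /e/ and /i/, so it voices to [g]. /kididetekib/ → kididedegib.
Rule 3 (intervocalic spirantization): /d/ is a stop between vowels /i/ and /i/, so it spirantizes to the fricative [z]. /d/ is a stop between vowels /i/ and /e/, so it spirantizes to the fricative [z]. /d/ is a stop between vowels /e/ and /e/, so it spirantizes to the fricative [z]. /kididedegib/ → kizizezegib.
Rule 4 (final devoicing): /b/ is a voiced stop in word-final position, so it devoices to [p]. /kizizezegib/ → kizizezegip.

kizizezegip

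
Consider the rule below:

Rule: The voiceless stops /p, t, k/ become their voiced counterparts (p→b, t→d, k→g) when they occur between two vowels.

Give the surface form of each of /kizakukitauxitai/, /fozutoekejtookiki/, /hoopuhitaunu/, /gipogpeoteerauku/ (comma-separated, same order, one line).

kizagugidauxidai, fozudoegejtoogigi, hoobuhidaunu, gibogpeodeeraugu

/kizakukitauxitai/: /k/ is a voiceless stop between vowels /a/ and /u/, so it voices to [g]. /k/ is a voiceless stop between vowels /u/ and /i/, so it voices to [g]. /t/ is a voiceless stop between vowels /i/ and /a/, so it voices to [d]. /t/ is a voiceless stop between vowels /i/ and /a/, so it voices to [d]. → [kizagugidauxidai].
/fozutoekejtookiki/: /t/ is a voiceless stop between vowels /u/ and /o/, so it voices to [d]. /k/ is a voiceless stop between vowels /e/ and /e/, so it voices to [g]. /k/ is a voiceless stop between vowels /o/ and /i/, so it voices to [g]. /k/ is a voiceless stop between vowels /i/ and /i/, so it voices to [g]. → [fozudoegejtoogigi].
/hoopuhitaunu/: /p/ is a voiceless stop between vowels /o/ and /u/, so it voices to [b]. /t/ is a voiceless stop between vowels /i/ and /a/, so it voices to [d]. → [hoobuhidaunu].
/gipogpeoteerauku/: /p/ is a voiceless stop between vowels /i/ and /o/, so it voices to [b]. /t/ is a voiceless stop between vowels /o/ and /e/, so it voices to [d]. /k/ is a voiceless stop between vowels /u/ and /u/, so it voices to [g]. → [gibogpeodeeraugu].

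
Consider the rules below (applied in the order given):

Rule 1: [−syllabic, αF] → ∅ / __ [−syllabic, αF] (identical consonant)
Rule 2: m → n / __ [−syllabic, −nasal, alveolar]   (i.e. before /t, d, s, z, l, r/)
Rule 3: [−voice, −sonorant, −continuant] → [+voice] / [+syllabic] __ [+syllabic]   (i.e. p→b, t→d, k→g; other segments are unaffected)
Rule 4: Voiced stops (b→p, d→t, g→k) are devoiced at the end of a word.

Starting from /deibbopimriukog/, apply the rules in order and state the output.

Rule 1 (degemination): /bb/ is a geminate; the first /b/ deletes. /deibbopimriukog/ → deibopimriukog.
Rule 2 (nasal place assimilation): /m/ precedes the alveolar consonant /r/, so it assimilates in place to [n]. /deibopimriukog/ → deibopinriukog.
Rule 3 (intervocalic voicing): /p/ is a voiceless stop between vowels /o/ and /i/, so it voices to [b]. /k/ is a voiceless stop between vowels /u/ and /o/, so it voices to [g]. /deibopinriukog/ → deibobinriugog.
Rule 4 (final devoicing): /g/ is a voiced stop in word-final position, so it devoices to [k]. /deibobinriugog/ → deibobinriugok.

deibobinriugok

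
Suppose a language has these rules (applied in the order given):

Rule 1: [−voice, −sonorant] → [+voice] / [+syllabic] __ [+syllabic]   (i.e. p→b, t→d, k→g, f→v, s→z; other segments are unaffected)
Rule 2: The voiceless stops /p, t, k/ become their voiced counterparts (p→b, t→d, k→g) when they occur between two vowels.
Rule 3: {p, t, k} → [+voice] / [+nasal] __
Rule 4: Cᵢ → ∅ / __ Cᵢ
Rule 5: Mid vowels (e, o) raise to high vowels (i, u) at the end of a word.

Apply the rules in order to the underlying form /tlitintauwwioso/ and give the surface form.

tlidindauwiozu

Rule 1 (intervocalic voicing): /t/ is a voiceless obstruent between vowels /i/ and /i/, so it voices to [d]. /s/ is a voiceless obstruent between vowels /o/ and /o/, so it voices to [z]. /tlitintauwwioso/ → tlidintauwwiozo.
Rule 2 (intervocalic voicing): no segment meets the environment; /tlidintauwwiozo/ is unchanged.
Rule 3 (post-nasal voicing): /t/ is a voiceless stop immediately after the nasal /n/, so it voices to [d]. /tlidintauwwiozo/ → tlidindauwwiozo.
Rule 4 (degemination): /ww/ is a geminate; the first /w/ deletes. /tlidindauwwiozo/ → tlidindauwiozo.
Rule 5 (final vowel raising): /o/ is a mid vowel in word-final position, so it raises to [u]. /tlidindauwiozo/ → tlidindauwiozu.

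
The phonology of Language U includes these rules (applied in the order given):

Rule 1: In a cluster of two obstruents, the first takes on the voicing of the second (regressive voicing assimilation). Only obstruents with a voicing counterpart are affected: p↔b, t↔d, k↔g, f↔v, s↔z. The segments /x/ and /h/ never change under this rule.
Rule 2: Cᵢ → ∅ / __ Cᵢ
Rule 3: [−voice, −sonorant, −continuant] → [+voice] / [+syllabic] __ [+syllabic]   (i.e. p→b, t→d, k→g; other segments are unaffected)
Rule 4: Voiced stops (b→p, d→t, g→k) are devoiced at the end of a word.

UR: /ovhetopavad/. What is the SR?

ofhedobavat

Rule 1 (regressive voicing assimilation): /v/ precedes the voiceless obstruent /h/, so it devoices to [f] by assimilation. /ovhetopavad/ → ofhetopavad.
Rule 2 (degemination): no segment meets the environment; /ofhetopavad/ is unchanged.
Rule 3 (intervocalic voicing): /t/ is a voiceless stop between vowels /e/ and /o/, so it voices to [d]. /p/ is a voiceless stop between vowels /o/ and /a/, so it voices to [b]. /ofhetopavad/ → ofhedobavad.
Rule 4 (final devoicing): /d/ is a voiced stop in word-final position, so it devoices to [t]. /ofhedobavad/ → ofhedobavat.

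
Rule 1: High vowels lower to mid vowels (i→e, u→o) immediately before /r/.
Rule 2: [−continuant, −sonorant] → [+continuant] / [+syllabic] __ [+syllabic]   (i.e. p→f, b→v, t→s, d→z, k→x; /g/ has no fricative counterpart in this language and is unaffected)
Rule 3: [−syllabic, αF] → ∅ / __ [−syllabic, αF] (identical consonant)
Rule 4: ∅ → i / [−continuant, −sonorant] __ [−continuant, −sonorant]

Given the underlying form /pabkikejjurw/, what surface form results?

pabikixejorw

Rule 1 (pre-rhotic lowering): /u/ is a high vowel immediately before /r/, so it lowers to [o]. /pabkikejjurw/ → pabkikejjorw.
Rule 2 (intervocalic spirantization): /k/ is a stop between vowels /i/ and /e/, so it spirantizes to the fricative [x]. /pabkikejjorw/ → pabkixejjorw.
Rule 3 (degemination): /jj/ is a geminate; the first /j/ deletes. /pabkixejjorw/ → pabkixejorw.
Rule 4 (stop-cluster i-epenthesis): /b/ and /k/ form a stop–stop cluster, so [i] is inserted between them. /pabkixejorw/ → pabikixejorw.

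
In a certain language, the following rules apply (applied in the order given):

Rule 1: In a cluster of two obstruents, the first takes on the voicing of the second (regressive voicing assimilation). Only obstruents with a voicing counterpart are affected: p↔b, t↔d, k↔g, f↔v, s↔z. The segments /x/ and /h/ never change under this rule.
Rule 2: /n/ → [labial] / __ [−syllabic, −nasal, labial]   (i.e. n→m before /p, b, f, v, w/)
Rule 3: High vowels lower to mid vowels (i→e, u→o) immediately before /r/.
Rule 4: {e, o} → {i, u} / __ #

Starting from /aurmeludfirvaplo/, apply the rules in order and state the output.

Rule 1 (regressive voicing assimilation): /d/ precedes the voiceless obstruent /f/, so it devoices to [t] by assimilation. /aurmeludfirvaplo/ → aurmelutfirvaplo.
Rule 2 (nasal place assimilation): no segment meets the environment; /aurmelutfirvaplo/ is unchanged.
Rule 3 (pre-rhotic lowering): /u/ is a high vowel immediately before /r/, so it lowers to [o]. /i/ is a high vowel immediately before /r/, so it lowers to [e]. /aurmelutfirvaplo/ → aormelutfervaplo.
Rule 4 (final vowel raising): /o/ is a mid vowel in word-final position, so it raises to [u]. /aormelutfervaplo/ → aormelutfervaplu.

aormelutfervaplu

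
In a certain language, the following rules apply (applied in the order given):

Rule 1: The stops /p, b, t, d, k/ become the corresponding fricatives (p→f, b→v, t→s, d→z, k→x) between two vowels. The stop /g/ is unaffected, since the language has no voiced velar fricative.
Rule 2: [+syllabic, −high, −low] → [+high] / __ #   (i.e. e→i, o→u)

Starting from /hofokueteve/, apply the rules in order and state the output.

hofoxuesevi

Rule 1 (intervocalic spirantization): /k/ is a stop between vowels /o/ and /u/, so it spirantizes to the fricative [x]. /t/ is a stop between vowels /e/ and /e/, so it spirantizes to the fricative [s]. /hofokueteve/ → hofoxueseve.
Rule 2 (final vowel raising): /e/ is a mid vowel in word-final position, so it raises to [i]. /hofoxueseve/ → hofoxuesevi.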